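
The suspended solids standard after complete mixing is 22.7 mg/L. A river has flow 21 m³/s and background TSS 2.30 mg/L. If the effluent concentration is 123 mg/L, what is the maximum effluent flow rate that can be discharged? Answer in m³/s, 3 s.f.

4.27 m³/s

Mass balance at complete mixing: C_std·(Q_w + Q_r) = Q_w·C_e + Q_r·C_b.
Rearranging, Q_w = Q_r·(C_std − C_b)/(C_e − C_std) = 21·(22.7 − 2.3) / (123 − 22.7) = 4.271 m³/s.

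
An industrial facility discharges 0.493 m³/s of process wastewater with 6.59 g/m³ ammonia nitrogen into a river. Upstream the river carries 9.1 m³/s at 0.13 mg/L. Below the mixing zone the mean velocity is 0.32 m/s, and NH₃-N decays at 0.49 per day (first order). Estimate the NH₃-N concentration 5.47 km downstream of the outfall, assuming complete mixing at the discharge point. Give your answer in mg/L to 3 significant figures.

0.419 mg/L

After complete mixing, C₀ = (0.493·6.59 + 9.1·0.13) / 9.593 = 0.462 mg/L.
Travel time t = 5470 m / 0.32 m/s = 1.709e+04 s = 0.1978 d.
C = 0.462·exp(−0.49·0.1978) = 0.462·0.9076 = 0.4193 mg/L.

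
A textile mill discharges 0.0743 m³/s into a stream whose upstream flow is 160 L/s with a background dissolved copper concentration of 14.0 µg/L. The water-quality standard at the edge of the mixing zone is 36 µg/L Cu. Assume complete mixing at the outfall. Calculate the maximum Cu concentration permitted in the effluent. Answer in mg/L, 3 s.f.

160 L/s = 0.16 m³/s.
14.0 µg/L = 0.014 mg/L.
36 µg/L = 0.036 mg/L.
Mass balance: 0.036·0.2343 = 0.0743·Cₑ + 0.16·0.014.
Cₑ = (0.008435 − 0.00224) / 0.0743 = 0.08338 mg/L.

0.0834 mg/L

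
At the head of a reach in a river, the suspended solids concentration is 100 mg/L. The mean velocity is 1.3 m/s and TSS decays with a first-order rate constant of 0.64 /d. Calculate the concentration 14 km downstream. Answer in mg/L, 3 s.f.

92.3 mg/L

Travel time t = 14 km / 1.3 m/s = 1.4e+04/1.3 = 1.077e+04 s = 0.1246 d.
First-order decay: C = 100·exp(−0.64·0.1246) = 100·0.9233 = 92.33 mg/L.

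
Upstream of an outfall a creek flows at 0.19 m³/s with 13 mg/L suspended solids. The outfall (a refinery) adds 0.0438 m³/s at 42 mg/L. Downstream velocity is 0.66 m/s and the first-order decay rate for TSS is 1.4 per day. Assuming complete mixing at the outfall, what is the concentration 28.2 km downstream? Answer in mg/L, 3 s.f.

9.22 mg/L

After complete mixing, C₀ = (0.0438·42 + 0.19·13) / 0.2338 = 18.43 mg/L.
Travel time t = 2.82e+04 m / 0.66 m/s = 4.273e+04 s = 0.4945 d.
C = 18.43·exp(−1.4·0.4945) = 18.43·0.5004 = 9.224 mg/L.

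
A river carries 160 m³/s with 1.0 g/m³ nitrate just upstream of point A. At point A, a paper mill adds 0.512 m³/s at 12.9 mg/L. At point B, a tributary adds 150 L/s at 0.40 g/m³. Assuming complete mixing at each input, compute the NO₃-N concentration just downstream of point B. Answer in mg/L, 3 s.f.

1.04 mg/L

After input A: C = (160·1 + 0.512·12.9) / 160.5 = 1.038 mg/L.
150 L/s = 0.15 m³/s.
After input B: C = (160.5·1.038 + 0.15·0.4) / 160.7 = 1.037 mg/L.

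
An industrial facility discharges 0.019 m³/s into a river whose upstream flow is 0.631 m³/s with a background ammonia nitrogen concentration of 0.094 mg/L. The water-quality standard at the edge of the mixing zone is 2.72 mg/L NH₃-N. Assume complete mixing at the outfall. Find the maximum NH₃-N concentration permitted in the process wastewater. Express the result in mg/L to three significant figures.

Mass balance: 2.72·0.65 = 0.019·Cₑ + 0.631·0.094.
Cₑ = (1.768 − 0.05931) / 0.019 = 89.93 mg/L.

89.9 mg/L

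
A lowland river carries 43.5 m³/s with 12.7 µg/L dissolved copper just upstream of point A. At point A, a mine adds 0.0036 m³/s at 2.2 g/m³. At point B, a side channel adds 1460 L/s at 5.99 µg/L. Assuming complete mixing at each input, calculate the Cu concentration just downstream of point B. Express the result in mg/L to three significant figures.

0.0127 mg/L

12.7 µg/L = 0.0127 mg/L.
After input A: C = (43.5·0.0127 + 0.0036·2.2) / 43.5 = 0.01288 mg/L.
1460 L/s = 1.46 m³/s.
5.99 µg/L = 0.00599 mg/L.
After input B: C = (43.5·0.01288 + 1.46·0.00599) / 44.96 = 0.01266 mg/L.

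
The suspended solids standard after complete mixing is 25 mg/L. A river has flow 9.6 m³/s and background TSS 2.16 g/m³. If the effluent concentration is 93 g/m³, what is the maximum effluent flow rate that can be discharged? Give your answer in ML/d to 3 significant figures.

279 ML/d

Mass balance at complete mixing: C_std·(Q_w + Q_r) = Q_w·C_e + Q_r·C_b.
Rearranging, Q_w = Q_r·(C_std − C_b)/(C_e − C_std) = 9.6·(25 − 2.16) / (93 − 25) = 3.224 m³/s.
= 278.6 ML/d.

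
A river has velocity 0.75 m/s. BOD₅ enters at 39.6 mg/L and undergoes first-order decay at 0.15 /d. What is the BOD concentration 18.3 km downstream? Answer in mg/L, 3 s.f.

Travel time t = 18.3 km / 0.75 m/s = 1.83e+04/0.75 = 2.44e+04 s = 0.2824 d.
First-order decay: C = 39.6·exp(−0.15·0.2824) = 39.6·0.9585 = 37.96 mg/L.

38.0 mg/L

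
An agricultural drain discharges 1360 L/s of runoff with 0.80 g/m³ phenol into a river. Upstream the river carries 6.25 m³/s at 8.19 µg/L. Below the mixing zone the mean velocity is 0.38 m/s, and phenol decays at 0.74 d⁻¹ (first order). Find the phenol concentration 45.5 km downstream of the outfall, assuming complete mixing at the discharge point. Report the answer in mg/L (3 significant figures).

0.0537 mg/L

1360 L/s = 1.36 m³/s.
8.19 µg/L = 0.00819 mg/L.
After complete mixing, C₀ = (1.36·0.8 + 6.25·0.00819) / 7.61 = 0.1497 mg/L.
Travel time t = 4.55e+04 m / 0.38 m/s = 1.197e+05 s = 1.386 d.
C = 0.1497·exp(−0.74·1.386) = 0.1497·0.3586 = 0.05368 mg/L.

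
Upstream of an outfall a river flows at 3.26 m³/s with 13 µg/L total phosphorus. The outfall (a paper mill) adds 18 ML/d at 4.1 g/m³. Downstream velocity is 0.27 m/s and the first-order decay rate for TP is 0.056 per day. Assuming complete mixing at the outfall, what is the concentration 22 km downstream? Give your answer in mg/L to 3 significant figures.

0.245 mg/L

18 ML/d = 0.2083 m³/s.
13 µg/L = 0.013 mg/L.
After complete mixing, C₀ = (0.2083·4.1 + 3.26·0.013) / 3.468 = 0.2585 mg/L.
Travel time t = 2.2e+04 m / 0.27 m/s = 8.148e+04 s = 0.9431 d.
C = 0.2585·exp(−0.056·0.9431) = 0.2585·0.9486 = 0.2452 mg/L.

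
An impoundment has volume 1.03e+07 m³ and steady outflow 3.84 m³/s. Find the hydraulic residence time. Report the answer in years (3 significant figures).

0.0850 yr

Q = 3.84 m³/s × 3.156e+07 s/yr = 1.212e+08 m³/yr.
Hydraulic residence time τ = V/Q = 1.03e+07/1.212e+08 = 0.085 yr.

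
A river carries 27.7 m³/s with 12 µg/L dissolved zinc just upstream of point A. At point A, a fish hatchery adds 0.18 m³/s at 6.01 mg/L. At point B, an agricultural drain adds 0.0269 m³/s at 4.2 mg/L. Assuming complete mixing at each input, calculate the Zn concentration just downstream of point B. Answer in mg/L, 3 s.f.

12 µg/L = 0.012 mg/L.
After input A: C = (27.7·0.012 + 0.18·6.01) / 27.88 = 0.05072 mg/L.
After input B: C = (27.88·0.05072 + 0.0269·4.2) / 27.91 = 0.05472 mg/L.

0.0547 mg/L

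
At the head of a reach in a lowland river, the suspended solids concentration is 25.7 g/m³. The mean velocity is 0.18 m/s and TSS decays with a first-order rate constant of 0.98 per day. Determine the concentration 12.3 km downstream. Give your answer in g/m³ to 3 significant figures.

Travel time t = 12.3 km / 0.18 m/s = 1.23e+04/0.18 = 6.833e+04 s = 0.7909 d.
First-order decay: C = 25.7·exp(−0.98·0.7909) = 25.7·0.4607 = 11.84 g/m³.

11.8 g/m³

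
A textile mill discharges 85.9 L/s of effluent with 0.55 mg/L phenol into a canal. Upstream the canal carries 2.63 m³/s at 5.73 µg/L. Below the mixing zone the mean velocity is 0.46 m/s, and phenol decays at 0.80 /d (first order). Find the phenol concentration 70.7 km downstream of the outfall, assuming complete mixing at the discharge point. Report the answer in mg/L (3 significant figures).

0.00553 mg/L

85.9 L/s = 0.0859 m³/s.
5.73 µg/L = 0.00573 mg/L.
After complete mixing, C₀ = (0.0859·0.55 + 2.63·0.00573) / 2.716 = 0.02294 mg/L.
Travel time t = 7.07e+04 m / 0.46 m/s = 1.537e+05 s = 1.779 d.
C = 0.02294·exp(−0.80·1.779) = 0.02294·0.241 = 0.005529 mg/L.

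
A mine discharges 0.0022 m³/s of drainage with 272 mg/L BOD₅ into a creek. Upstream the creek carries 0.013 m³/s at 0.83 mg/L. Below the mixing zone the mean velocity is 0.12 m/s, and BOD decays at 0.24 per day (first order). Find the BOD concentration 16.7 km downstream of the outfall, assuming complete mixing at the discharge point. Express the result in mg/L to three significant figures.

After complete mixing, C₀ = (0.0022·272 + 0.013·0.83) / 0.0152 = 40.08 mg/L.
Travel time t = 1.67e+04 m / 0.12 m/s = 1.392e+05 s = 1.611 d.
C = 40.08·exp(−0.24·1.611) = 40.08·0.6794 = 27.23 mg/L.

27.2 mg/L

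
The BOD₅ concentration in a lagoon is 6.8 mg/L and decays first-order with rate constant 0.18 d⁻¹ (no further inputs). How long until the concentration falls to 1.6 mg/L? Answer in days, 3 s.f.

8.04 d

t = ln(C₀/C)/k = ln(6.8/1.6)/0.18 = 1.447/0.18 = 8.038 d.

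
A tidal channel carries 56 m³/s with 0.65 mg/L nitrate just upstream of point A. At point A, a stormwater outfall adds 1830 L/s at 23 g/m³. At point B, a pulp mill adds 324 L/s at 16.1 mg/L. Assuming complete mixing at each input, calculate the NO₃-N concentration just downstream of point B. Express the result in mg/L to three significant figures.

1.44 mg/L

1830 L/s = 1.83 m³/s.
After input A: C = (56·0.65 + 1.83·23) / 57.83 = 1.357 mg/L.
324 L/s = 0.324 m³/s.
After input B: C = (57.83·1.357 + 0.324·16.1) / 58.15 = 1.439 mg/L.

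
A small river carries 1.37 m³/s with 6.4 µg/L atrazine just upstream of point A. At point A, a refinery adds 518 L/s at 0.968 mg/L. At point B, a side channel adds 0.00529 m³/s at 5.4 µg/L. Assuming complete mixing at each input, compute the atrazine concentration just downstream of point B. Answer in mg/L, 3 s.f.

6.4 µg/L = 0.0064 mg/L.
518 L/s = 0.518 m³/s.
After input A: C = (1.37·0.0064 + 0.518·0.968) / 1.888 = 0.2702 mg/L.
5.4 µg/L = 0.0054 mg/L.
After input B: C = (1.888·0.2702 + 0.00529·0.0054) / 1.893 = 0.2695 mg/L.

0.269 mg/L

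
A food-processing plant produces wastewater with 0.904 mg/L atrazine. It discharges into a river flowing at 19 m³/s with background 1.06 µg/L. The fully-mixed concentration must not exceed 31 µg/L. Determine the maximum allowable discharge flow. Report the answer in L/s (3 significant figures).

1.06 µg/L = 0.00106 mg/L.
31 µg/L = 0.031 mg/L.
Mass balance at complete mixing: C_std·(Q_w + Q_r) = Q_w·C_e + Q_r·C_b.
Rearranging, Q_w = Q_r·(C_std − C_b)/(C_e − C_std) = 19·(0.031 − 0.00106) / (0.904 − 0.031) = 0.6516 m³/s.
= 651.6 L/s.

652 L/s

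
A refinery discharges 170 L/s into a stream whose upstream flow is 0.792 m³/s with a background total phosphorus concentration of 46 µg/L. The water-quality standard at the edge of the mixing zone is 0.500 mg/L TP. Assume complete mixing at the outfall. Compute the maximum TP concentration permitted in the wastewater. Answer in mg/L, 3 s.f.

170 L/s = 0.17 m³/s.
46 µg/L = 0.046 mg/L.
Mass balance: 0.5·0.962 = 0.17·Cₑ + 0.792·0.046.
Cₑ = (0.481 − 0.03643) / 0.17 = 2.615 mg/L.

2.62 mg/L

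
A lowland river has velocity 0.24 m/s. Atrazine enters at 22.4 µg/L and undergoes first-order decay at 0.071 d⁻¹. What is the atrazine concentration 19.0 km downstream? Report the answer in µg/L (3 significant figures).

21.0 µg/L

Travel time t = 19.0 km / 0.24 m/s = 1.9e+04/0.24 = 7.917e+04 s = 0.9163 d.
First-order decay: C = 22.4·exp(−0.071·0.9163) = 22.4·0.937 = 20.99 µg/L.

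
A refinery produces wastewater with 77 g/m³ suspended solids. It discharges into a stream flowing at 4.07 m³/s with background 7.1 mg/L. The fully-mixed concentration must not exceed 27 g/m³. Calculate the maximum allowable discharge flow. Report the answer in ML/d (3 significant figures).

Mass balance at complete mixing: C_std·(Q_w + Q_r) = Q_w·C_e + Q_r·C_b.
Rearranging, Q_w = Q_r·(C_std − C_b)/(C_e − C_std) = 4.07·(27 − 7.1) / (77 − 27) = 1.62 m³/s.
= 140 ML/d.

140 ML/d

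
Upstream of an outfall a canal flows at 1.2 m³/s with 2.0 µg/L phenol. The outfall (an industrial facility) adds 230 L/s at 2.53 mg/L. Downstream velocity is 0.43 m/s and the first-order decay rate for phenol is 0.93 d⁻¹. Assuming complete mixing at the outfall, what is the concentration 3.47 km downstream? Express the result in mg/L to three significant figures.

230 L/s = 0.23 m³/s.
2.0 µg/L = 0.002 mg/L.
After complete mixing, C₀ = (0.23·2.53 + 1.2·0.002) / 1.43 = 0.4086 mg/L.
Travel time t = 3470 m / 0.43 m/s = 8070 s = 0.0934 d.
C = 0.4086·exp(−0.93·0.0934) = 0.4086·0.9168 = 0.3746 mg/L.

0.375 mg/L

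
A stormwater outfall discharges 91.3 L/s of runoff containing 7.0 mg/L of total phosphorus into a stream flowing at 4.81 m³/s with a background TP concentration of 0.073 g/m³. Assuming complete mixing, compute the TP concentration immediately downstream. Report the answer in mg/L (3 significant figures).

91.3 L/s = 0.0913 m³/s.
By mass balance at complete mixing, C = (0.0913·7 + 4.81·0.073) / (0.0913 + 4.81) = 0.9902/4.901 = 0.202 mg/L.

0.202 mg/L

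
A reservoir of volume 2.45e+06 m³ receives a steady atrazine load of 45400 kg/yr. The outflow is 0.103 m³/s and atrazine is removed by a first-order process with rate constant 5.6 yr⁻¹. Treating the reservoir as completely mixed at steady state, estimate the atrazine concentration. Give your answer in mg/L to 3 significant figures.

Outflow Q = 0.103 m³/s × 3.156e+07 s/yr = 3.25e+06 m³/yr.
Steady-state CSTR mass balance: W = Q·C + k·V·C, so C = W/(Q + kV).
Q + kV = 3.25e+06 + 5.6·2.45e+06 = 1.697e+07 m³/yr.
C = 45400/1.697e+07 = 0.002675 kg/m³ = 2.675 mg/L.

2.68 mg/L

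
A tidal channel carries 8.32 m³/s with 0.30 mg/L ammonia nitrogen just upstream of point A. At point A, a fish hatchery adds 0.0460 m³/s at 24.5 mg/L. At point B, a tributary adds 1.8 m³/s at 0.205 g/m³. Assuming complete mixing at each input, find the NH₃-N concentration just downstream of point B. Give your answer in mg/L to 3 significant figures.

0.393 mg/L

After input A: C = (8.32·0.3 + 0.046·24.5) / 8.366 = 0.4331 mg/L.
After input B: C = (8.366·0.4331 + 1.8·0.205) / 10.17 = 0.3927 mg/L.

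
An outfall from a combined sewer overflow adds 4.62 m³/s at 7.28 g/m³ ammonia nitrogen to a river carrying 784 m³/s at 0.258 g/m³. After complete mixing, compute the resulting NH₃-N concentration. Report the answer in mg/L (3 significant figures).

0.299 mg/L

Flow-weighted mixing gives C = (4.62·7.28 + 784·0.258) / (4.62 + 784) = 235.9/788.6 = 0.2991 mg/L.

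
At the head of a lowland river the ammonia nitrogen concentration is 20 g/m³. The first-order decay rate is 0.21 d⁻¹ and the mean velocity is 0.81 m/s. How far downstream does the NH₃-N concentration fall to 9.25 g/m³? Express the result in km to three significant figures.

257 km

From C = C₀·e^(−kt), t = ln(C₀/C)/k = ln(20/9.25)/0.21 = 0.7711/0.21 = 3.672 d.
Distance = v·t = 0.81 m/s × 3.173e+05 s = 2.57e+05 m = 257 km.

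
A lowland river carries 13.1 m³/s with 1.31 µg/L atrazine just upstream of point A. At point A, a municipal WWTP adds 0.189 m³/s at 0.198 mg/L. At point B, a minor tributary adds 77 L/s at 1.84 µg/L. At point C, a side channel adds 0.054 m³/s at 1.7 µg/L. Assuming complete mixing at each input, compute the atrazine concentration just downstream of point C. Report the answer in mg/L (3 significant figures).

0.00408 mg/L

1.31 µg/L = 0.00131 mg/L.
After input A: C = (13.1·0.00131 + 0.189·0.198) / 13.29 = 0.004107 mg/L.
77 L/s = 0.077 m³/s.
1.84 µg/L = 0.00184 mg/L.
After input B: C = (13.29·0.004107 + 0.077·0.00184) / 13.37 = 0.004094 mg/L.
1.7 µg/L = 0.0017 mg/L.
After input C: C = (13.37·0.004094 + 0.054·0.0017) / 13.42 = 0.004085 mg/L.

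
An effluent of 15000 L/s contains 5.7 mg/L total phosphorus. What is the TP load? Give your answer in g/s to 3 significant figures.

85.5 g/s

15000 L/s = 15 m³/s.
Mass flux = Q·C = 15 m³/s × 5.7 g/m³ = 85.5 g/s.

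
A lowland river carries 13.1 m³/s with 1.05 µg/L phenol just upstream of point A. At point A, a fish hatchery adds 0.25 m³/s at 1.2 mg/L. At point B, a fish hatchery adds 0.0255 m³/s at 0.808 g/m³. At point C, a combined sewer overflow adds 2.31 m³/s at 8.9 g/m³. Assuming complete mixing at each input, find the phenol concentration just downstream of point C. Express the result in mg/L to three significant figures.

1.33 mg/L

1.05 µg/L = 0.00105 mg/L.
After input A: C = (13.1·0.00105 + 0.25·1.2) / 13.35 = 0.0235 mg/L.
After input B: C = (13.35·0.0235 + 0.0255·0.808) / 13.38 = 0.025 mg/L.
After input C: C = (13.38·0.025 + 2.31·8.9) / 15.69 = 1.332 mg/L.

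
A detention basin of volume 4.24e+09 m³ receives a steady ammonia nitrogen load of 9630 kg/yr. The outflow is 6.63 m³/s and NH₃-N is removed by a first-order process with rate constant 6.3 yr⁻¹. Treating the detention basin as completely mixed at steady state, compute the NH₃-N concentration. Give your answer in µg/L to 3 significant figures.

0.358 µg/L

Outflow Q = 6.63 m³/s × 3.156e+07 s/yr = 2.092e+08 m³/yr.
Steady-state CSTR mass balance: W = Q·C + k·V·C, so C = W/(Q + kV).
Q + kV = 2.092e+08 + 6.3·4.24e+09 = 2.692e+10 m³/yr.
C = 9630/2.692e+10 = 3.577e-07 kg/m³ = 0.0003577 mg/L = 0.3577 µg/L.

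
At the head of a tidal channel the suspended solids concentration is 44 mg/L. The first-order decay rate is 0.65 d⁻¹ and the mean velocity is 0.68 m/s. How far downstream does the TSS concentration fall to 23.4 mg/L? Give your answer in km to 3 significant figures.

From C = C₀·e^(−kt), t = ln(C₀/C)/k = ln(44/23.4)/0.65 = 0.6315/0.65 = 0.9715 d.
Distance = v·t = 0.68 m/s × 8.393e+04 s = 5.708e+04 m = 57.08 km.

57.1 km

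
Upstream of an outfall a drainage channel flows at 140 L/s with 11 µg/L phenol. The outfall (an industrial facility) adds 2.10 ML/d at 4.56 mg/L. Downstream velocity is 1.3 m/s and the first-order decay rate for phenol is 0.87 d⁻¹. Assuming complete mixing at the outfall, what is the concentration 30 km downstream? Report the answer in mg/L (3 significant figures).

2.10 ML/d = 0.02431 m³/s.
140 L/s = 0.14 m³/s.
11 µg/L = 0.011 mg/L.
After complete mixing, C₀ = (0.02431·4.56 + 0.14·0.011) / 0.1643 = 0.6839 mg/L.
Travel time t = 3e+04 m / 1.3 m/s = 2.308e+04 s = 0.2671 d.
C = 0.6839·exp(−0.87·0.2671) = 0.6839·0.7927 = 0.5421 mg/L.

0.542 mg/L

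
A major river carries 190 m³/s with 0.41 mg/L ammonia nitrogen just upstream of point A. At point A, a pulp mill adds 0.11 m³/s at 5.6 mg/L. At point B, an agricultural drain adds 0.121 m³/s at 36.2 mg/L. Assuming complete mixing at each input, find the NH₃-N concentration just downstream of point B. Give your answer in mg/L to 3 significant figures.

After input A: C = (190·0.41 + 0.11·5.6) / 190.1 = 0.413 mg/L.
After input B: C = (190.1·0.413 + 0.121·36.2) / 190.2 = 0.4358 mg/L.

0.436 mg/L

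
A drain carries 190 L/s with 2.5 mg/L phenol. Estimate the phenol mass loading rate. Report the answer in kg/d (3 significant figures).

41.0 kg/d

190 L/s = 0.19 m³/s.
Mass flux = Q·C = 0.19 m³/s × 2.5 g/m³ = 0.475 g/s.
= 0.475 g/s × 86.4 = 41.04 kg/d.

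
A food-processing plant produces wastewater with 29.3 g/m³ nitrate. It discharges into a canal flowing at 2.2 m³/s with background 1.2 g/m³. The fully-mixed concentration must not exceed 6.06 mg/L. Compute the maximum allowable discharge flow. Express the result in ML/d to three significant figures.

39.7 ML/d

Mass balance at complete mixing: C_std·(Q_w + Q_r) = Q_w·C_e + Q_r·C_b.
Rearranging, Q_w = Q_r·(C_std − C_b)/(C_e − C_std) = 2.2·(6.06 − 1.2) / (29.3 − 6.06) = 0.4601 m³/s.
= 39.75 ML/d.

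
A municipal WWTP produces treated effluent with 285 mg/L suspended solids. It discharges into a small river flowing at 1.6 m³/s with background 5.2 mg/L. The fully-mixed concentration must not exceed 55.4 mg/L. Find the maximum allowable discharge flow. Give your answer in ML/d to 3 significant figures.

30.2 ML/d

Mass balance at complete mixing: C_std·(Q_w + Q_r) = Q_w·C_e + Q_r·C_b.
Rearranging, Q_w = Q_r·(C_std − C_b)/(C_e − C_std) = 1.6·(55.4 − 5.2) / (285 − 55.4) = 0.3498 m³/s.
= 30.22 ML/d.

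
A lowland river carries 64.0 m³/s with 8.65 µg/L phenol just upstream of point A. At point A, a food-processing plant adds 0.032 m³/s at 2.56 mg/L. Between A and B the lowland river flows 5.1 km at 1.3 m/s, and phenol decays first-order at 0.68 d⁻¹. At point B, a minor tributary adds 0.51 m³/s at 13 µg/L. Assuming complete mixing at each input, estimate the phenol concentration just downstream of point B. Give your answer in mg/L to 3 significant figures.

8.65 µg/L = 0.00865 mg/L.
After input A: C = (64·0.00865 + 0.032·2.56) / 64.03 = 0.009925 mg/L.
Over the 5.1 km reach to input B (t = 3923 s = 0.04541 d), decay gives C = 0.009925·exp(−0.68·0.04541) = 0.009623 mg/L.
13 µg/L = 0.013 mg/L.
After input B: C = (64.03·0.009623 + 0.51·0.013) / 64.54 = 0.00965 mg/L.

0.00965 mg/L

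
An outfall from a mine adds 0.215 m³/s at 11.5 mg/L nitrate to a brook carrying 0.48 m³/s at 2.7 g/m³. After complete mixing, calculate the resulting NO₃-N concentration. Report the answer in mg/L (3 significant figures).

Flow-weighted mixing gives C = (0.215·11.5 + 0.48·2.7) / (0.215 + 0.48) = 3.769/0.695 = 5.422 mg/L.

5.42 mg/L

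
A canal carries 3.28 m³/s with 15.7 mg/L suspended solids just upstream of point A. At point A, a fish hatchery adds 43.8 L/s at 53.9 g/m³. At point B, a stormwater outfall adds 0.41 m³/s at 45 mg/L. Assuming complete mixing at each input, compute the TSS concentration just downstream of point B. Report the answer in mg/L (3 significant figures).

43.8 L/s = 0.0438 m³/s.
After input A: C = (3.28·15.7 + 0.0438·53.9) / 3.324 = 16.2 mg/L.
After input B: C = (3.324·16.2 + 0.41·45) / 3.734 = 19.37 mg/L.

19.4 mg/L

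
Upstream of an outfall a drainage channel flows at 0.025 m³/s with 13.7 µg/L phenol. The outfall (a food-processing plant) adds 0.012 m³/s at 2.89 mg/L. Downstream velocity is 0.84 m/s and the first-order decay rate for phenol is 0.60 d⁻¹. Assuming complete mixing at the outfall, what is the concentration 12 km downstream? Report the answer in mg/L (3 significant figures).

13.7 µg/L = 0.0137 mg/L.
After complete mixing, C₀ = (0.012·2.89 + 0.025·0.0137) / 0.037 = 0.9466 mg/L.
Travel time t = 1.2e+04 m / 0.84 m/s = 1.429e+04 s = 0.1653 d.
C = 0.9466·exp(−0.60·0.1653) = 0.9466·0.9056 = 0.8572 mg/L.

0.857 mg/L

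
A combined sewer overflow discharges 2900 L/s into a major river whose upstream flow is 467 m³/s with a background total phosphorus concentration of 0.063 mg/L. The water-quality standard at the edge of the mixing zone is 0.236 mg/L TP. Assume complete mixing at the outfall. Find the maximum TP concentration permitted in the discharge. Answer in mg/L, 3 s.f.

2900 L/s = 2.9 m³/s.
Mass balance: 0.236·469.9 = 2.9·Cₑ + 467·0.063.
Cₑ = (110.9 − 29.42) / 2.9 = 28.09 mg/L.

28.1 mg/L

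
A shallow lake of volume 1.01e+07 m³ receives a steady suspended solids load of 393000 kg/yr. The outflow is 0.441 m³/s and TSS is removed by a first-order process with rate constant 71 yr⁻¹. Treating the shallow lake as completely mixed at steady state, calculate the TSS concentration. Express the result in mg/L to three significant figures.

0.538 mg/L

Outflow Q = 0.441 m³/s × 3.156e+07 s/yr = 1.392e+07 m³/yr.
Steady-state CSTR mass balance: W = Q·C + k·V·C, so C = W/(Q + kV).
Q + kV = 1.392e+07 + 71·1.01e+07 = 7.31e+08 m³/yr.
C = 393000/7.31e+08 = 0.0005376 kg/m³ = 0.5376 mg/L.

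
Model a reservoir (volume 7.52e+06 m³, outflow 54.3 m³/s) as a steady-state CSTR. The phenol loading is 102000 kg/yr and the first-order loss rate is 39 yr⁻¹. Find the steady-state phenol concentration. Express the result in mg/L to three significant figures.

0.0508 mg/L

Outflow Q = 54.3 m³/s × 3.156e+07 s/yr = 1.714e+09 m³/yr.
Steady-state CSTR mass balance: W = Q·C + k·V·C, so C = W/(Q + kV).
Q + kV = 1.714e+09 + 39·7.52e+06 = 2.007e+09 m³/yr.
C = 102000/2.007e+09 = 5.083e-05 kg/m³ = 0.05083 mg/L.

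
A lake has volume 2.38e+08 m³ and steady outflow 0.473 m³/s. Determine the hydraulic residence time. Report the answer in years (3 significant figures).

15.9 yr

Q = 0.473 m³/s × 3.156e+07 s/yr = 1.493e+07 m³/yr.
Hydraulic residence time τ = V/Q = 2.38e+08/1.493e+07 = 15.94 yr.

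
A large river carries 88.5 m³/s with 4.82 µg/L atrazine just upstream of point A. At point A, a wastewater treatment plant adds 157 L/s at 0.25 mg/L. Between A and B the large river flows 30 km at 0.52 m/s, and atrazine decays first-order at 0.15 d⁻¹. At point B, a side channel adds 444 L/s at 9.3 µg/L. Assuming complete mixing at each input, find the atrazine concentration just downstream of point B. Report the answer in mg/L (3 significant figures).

0.00478 mg/L

4.82 µg/L = 0.00482 mg/L.
157 L/s = 0.157 m³/s.
After input A: C = (88.5·0.00482 + 0.157·0.25) / 88.66 = 0.005254 mg/L.
Over the 30 km reach to input B (t = 5.769e+04 s = 0.6677 d), decay gives C = 0.005254·exp(−0.15·0.6677) = 0.004753 mg/L.
444 L/s = 0.444 m³/s.
9.3 µg/L = 0.0093 mg/L.
After input B: C = (88.66·0.004753 + 0.444·0.0093) / 89.1 = 0.004776 mg/L.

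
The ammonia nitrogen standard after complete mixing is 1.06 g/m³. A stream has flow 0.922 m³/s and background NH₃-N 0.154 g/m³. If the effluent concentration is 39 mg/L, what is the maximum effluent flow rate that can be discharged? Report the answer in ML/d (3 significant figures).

Mass balance at complete mixing: C_std·(Q_w + Q_r) = Q_w·C_e + Q_r·C_b.
Rearranging, Q_w = Q_r·(C_std − C_b)/(C_e − C_std) = 0.922·(1.06 − 0.154) / (39 − 1.06) = 0.02202 m³/s.
= 1.902 ML/d.

1.90 ML/d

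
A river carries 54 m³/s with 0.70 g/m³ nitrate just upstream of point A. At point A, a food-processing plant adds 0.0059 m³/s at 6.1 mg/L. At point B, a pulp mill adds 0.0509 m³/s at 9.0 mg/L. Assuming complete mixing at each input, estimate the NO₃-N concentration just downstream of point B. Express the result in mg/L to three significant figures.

0.708 mg/L

After input A: C = (54·0.7 + 0.0059·6.1) / 54.01 = 0.7006 mg/L.
After input B: C = (54.01·0.7006 + 0.0509·9) / 54.06 = 0.7084 mg/L.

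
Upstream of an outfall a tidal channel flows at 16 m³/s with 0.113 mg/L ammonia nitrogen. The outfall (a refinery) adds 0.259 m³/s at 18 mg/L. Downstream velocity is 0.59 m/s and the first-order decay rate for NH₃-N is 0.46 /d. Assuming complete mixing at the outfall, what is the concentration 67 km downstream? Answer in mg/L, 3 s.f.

0.217 mg/L

After complete mixing, C₀ = (0.259·18 + 16·0.113) / 16.26 = 0.3979 mg/L.
Travel time t = 6.7e+04 m / 0.59 m/s = 1.136e+05 s = 1.314 d.
C = 0.3979·exp(−0.46·1.314) = 0.3979·0.5463 = 0.2174 mg/L.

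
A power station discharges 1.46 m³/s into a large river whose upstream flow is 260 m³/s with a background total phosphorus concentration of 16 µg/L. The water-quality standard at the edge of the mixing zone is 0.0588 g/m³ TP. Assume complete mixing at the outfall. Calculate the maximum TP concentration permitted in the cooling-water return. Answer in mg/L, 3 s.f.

16 µg/L = 0.016 mg/L.
Mass balance: 0.0588·261.5 = 1.46·Cₑ + 260·0.016.
Cₑ = (15.37 − 4.16) / 1.46 = 7.681 mg/L.

7.68 mg/L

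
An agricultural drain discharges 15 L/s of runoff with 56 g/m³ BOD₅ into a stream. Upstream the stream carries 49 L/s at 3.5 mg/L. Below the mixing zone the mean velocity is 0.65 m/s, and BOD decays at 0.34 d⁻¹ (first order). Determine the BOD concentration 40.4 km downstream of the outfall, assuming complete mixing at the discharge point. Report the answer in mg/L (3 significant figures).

15 L/s = 0.015 m³/s.
49 L/s = 0.049 m³/s.
After complete mixing, C₀ = (0.015·56 + 0.049·3.5) / 0.064 = 15.8 mg/L.
Travel time t = 4.04e+04 m / 0.65 m/s = 6.215e+04 s = 0.7194 d.
C = 15.8·exp(−0.34·0.7194) = 15.8·0.783 = 12.38 mg/L.

12.4 mg/L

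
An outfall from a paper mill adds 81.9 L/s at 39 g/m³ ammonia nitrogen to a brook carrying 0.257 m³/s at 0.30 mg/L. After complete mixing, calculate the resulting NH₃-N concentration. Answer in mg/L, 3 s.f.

81.9 L/s = 0.0819 m³/s.
Conservation of mass across the mixing zone: C = (0.0819·39 + 0.257·0.3) / (0.0819 + 0.257) = 3.271/0.3389 = 9.652 mg/L.

9.65 mg/L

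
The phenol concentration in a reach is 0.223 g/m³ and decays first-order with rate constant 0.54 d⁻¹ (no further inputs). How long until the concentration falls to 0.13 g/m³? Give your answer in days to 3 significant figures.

t = ln(C₀/C)/k = ln(0.223/0.13)/0.54 = 0.5396/0.54 = 0.9993 d.

0.999 d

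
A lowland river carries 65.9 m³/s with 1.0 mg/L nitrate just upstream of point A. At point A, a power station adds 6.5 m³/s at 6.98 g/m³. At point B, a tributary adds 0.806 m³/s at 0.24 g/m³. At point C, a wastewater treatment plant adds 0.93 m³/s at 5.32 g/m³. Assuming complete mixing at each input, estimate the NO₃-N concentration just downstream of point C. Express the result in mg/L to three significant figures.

1.57 mg/L

After input A: C = (65.9·1 + 6.5·6.98) / 72.4 = 1.537 mg/L.
After input B: C = (72.4·1.537 + 0.806·0.24) / 73.21 = 1.523 mg/L.
After input C: C = (73.21·1.523 + 0.93·5.32) / 74.14 = 1.57 mg/L.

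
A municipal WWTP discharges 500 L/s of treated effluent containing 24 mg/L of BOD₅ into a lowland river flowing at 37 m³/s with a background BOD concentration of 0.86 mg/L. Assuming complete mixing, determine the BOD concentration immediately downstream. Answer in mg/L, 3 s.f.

1.17 mg/L

500 L/s = 0.5 m³/s.
Flow-weighted mixing gives C = (0.5·24 + 37·0.86) / (0.5 + 37) = 43.82/37.5 = 1.169 mg/L.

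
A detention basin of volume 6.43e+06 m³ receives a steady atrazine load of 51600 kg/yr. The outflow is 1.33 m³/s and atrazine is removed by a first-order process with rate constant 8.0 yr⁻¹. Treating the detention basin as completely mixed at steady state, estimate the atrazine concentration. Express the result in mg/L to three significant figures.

0.552 mg/L

Outflow Q = 1.33 m³/s × 3.156e+07 s/yr = 4.197e+07 m³/yr.
Steady-state CSTR mass balance: W = Q·C + k·V·C, so C = W/(Q + kV).
Q + kV = 4.197e+07 + 8.0·6.43e+06 = 9.341e+07 m³/yr.
C = 51600/9.341e+07 = 0.0005524 kg/m³ = 0.5524 mg/L.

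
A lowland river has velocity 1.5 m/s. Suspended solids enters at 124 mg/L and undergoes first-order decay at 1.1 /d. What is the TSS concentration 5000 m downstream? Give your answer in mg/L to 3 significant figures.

119 mg/L

Travel time t = 5000 m / 1.5 m/s = 5000/1.5 = 3333 s = 0.03858 d.
First-order decay: C = 124·exp(−1.1·0.03858) = 124·0.9584 = 118.8 mg/L.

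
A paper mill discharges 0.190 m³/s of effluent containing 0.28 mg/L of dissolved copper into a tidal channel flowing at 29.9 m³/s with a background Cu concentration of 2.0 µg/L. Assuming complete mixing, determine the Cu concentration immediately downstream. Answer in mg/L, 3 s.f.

0.00376 mg/L

2.0 µg/L = 0.002 mg/L.
Flow-weighted mixing gives C = (0.19·0.28 + 29.9·0.002) / (0.19 + 29.9) = 0.113/30.09 = 0.003755 mg/L.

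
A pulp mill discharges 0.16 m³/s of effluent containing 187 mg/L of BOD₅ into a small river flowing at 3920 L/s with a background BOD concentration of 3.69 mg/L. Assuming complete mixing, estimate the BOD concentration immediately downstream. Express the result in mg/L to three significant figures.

3920 L/s = 3.92 m³/s.
By mass balance at complete mixing, C = (0.16·187 + 3.92·3.69) / (0.16 + 3.92) = 44.38/4.08 = 10.88 mg/L.

10.9 mg/L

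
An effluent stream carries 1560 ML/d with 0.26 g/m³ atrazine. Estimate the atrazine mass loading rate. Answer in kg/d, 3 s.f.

406 kg/d

1560 ML/d = 18.06 m³/s.
Mass flux = Q·C = 18.06 m³/s × 0.26 g/m³ = 4.694 g/s.
= 4.694 g/s × 86.4 = 405.6 kg/d.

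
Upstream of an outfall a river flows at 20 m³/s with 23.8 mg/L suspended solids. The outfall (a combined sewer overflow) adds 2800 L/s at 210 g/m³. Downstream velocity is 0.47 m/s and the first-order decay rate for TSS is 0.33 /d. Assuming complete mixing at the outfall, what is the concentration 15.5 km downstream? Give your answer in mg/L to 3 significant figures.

41.1 mg/L

2800 L/s = 2.8 m³/s.
After complete mixing, C₀ = (2.8·210 + 20·23.8) / 22.8 = 46.67 mg/L.
Travel time t = 1.55e+04 m / 0.47 m/s = 3.298e+04 s = 0.3817 d.
C = 46.67·exp(−0.33·0.3817) = 46.67·0.8816 = 41.14 mg/L.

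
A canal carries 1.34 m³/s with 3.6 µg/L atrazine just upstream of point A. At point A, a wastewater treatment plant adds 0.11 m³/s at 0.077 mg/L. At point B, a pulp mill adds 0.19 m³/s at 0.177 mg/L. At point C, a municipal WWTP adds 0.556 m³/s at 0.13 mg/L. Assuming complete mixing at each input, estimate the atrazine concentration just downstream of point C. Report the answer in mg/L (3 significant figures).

3.6 µg/L = 0.0036 mg/L.
After input A: C = (1.34·0.0036 + 0.11·0.077) / 1.45 = 0.009168 mg/L.
After input B: C = (1.45·0.009168 + 0.19·0.177) / 1.64 = 0.02861 mg/L.
After input C: C = (1.64·0.02861 + 0.556·0.13) / 2.196 = 0.05428 mg/L.

0.0543 mg/L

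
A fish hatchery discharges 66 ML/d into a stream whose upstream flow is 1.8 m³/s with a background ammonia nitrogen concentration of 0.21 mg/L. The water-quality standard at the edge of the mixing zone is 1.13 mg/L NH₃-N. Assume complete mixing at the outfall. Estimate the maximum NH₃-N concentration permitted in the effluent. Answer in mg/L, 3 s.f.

66 ML/d = 0.7639 m³/s.
Mass balance: 1.13·2.564 = 0.7639·Cₑ + 1.8·0.21.
Cₑ = (2.897 − 0.378) / 0.7639 = 3.298 mg/L.

3.30 mg/L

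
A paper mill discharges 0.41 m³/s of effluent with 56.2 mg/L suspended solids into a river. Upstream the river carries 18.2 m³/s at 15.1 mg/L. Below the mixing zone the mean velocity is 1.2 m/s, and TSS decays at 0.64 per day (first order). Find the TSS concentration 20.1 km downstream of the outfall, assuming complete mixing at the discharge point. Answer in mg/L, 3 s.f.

14.1 mg/L

After complete mixing, C₀ = (0.41·56.2 + 18.2·15.1) / 18.61 = 16.01 mg/L.
Travel time t = 2.01e+04 m / 1.2 m/s = 1.675e+04 s = 0.1939 d.
C = 16.01·exp(−0.64·0.1939) = 16.01·0.8833 = 14.14 mg/L.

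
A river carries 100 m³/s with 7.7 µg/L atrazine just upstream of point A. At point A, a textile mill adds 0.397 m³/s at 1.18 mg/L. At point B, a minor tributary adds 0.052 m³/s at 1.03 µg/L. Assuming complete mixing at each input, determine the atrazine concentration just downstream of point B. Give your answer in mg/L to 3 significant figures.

0.0123 mg/L

7.7 µg/L = 0.0077 mg/L.
After input A: C = (100·0.0077 + 0.397·1.18) / 100.4 = 0.01234 mg/L.
1.03 µg/L = 0.00103 mg/L.
After input B: C = (100.4·0.01234 + 0.052·0.00103) / 100.4 = 0.01233 mg/L.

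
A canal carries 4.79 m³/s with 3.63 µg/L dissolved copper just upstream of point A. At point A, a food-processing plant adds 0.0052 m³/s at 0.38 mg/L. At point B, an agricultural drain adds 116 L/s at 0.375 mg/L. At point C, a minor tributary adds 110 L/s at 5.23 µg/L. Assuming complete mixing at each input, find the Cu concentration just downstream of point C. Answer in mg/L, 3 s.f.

3.63 µg/L = 0.00363 mg/L.
After input A: C = (4.79·0.00363 + 0.0052·0.38) / 4.795 = 0.004038 mg/L.
116 L/s = 0.116 m³/s.
After input B: C = (4.795·0.004038 + 0.116·0.375) / 4.911 = 0.0128 mg/L.
110 L/s = 0.11 m³/s.
5.23 µg/L = 0.00523 mg/L.
After input C: C = (4.911·0.0128 + 0.11·0.00523) / 5.021 = 0.01263 mg/L.

0.0126 mg/L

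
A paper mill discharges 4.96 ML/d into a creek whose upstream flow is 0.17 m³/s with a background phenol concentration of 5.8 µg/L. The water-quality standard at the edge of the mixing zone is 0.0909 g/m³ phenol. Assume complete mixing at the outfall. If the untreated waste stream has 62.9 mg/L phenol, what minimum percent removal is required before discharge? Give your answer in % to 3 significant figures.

4.96 ML/d = 0.05741 m³/s.
5.8 µg/L = 0.0058 mg/L.
Mass balance: 0.0909·0.2274 = 0.05741·Cₑ + 0.17·0.0058.
Cₑ = (0.02067 − 0.000986) / 0.05741 = 0.3429 mg/L.
Required removal = 1 − 0.3429/62.9 = 99.45 %.

99.5 %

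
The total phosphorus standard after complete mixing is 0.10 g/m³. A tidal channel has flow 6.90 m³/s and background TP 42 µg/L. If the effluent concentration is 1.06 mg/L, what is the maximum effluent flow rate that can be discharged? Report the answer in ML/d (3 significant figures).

42 µg/L = 0.042 mg/L.
Mass balance at complete mixing: C_std·(Q_w + Q_r) = Q_w·C_e + Q_r·C_b.
Rearranging, Q_w = Q_r·(C_std − C_b)/(C_e − C_std) = 6.90·(0.1 − 0.042) / (1.06 − 0.1) = 0.4169 m³/s.
= 36.02 ML/d.

36.0 ML/d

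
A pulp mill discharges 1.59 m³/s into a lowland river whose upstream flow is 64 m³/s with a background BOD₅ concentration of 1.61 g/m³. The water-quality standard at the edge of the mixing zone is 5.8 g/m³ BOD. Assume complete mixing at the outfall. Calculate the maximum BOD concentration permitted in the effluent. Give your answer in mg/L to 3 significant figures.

Mass balance: 5.8·65.59 = 1.59·Cₑ + 64·1.61.
Cₑ = (380.4 − 103) / 1.59 = 174.5 mg/L.

174 mg/L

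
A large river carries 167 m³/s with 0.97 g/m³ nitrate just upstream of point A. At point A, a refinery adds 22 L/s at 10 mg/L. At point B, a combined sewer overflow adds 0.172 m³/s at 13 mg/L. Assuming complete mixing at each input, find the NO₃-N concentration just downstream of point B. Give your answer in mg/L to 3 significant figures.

22 L/s = 0.022 m³/s.
After input A: C = (167·0.97 + 0.022·10) / 167 = 0.9712 mg/L.
After input B: C = (167·0.9712 + 0.172·13) / 167.2 = 0.9836 mg/L.

0.984 mg/L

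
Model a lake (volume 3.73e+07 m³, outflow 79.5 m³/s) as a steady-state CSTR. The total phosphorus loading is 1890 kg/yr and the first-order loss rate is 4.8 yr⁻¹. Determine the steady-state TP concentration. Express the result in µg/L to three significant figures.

0.703 µg/L

Outflow Q = 79.5 m³/s × 3.156e+07 s/yr = 2.509e+09 m³/yr.
Steady-state CSTR mass balance: W = Q·C + k·V·C, so C = W/(Q + kV).
Q + kV = 2.509e+09 + 4.8·3.73e+07 = 2.688e+09 m³/yr.
C = 1890/2.688e+09 = 7.032e-07 kg/m³ = 0.0007032 mg/L = 0.7032 µg/L.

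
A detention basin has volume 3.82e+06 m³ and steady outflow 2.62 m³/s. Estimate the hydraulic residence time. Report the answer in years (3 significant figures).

Q = 2.62 m³/s × 3.156e+07 s/yr = 8.268e+07 m³/yr.
Hydraulic residence time τ = V/Q = 3.82e+06/8.268e+07 = 0.0462 yr.

0.0462 yr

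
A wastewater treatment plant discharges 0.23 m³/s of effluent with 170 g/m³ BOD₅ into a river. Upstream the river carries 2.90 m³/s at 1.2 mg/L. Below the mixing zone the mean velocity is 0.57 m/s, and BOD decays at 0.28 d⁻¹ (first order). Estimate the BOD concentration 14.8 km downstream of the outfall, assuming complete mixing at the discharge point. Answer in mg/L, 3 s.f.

After complete mixing, C₀ = (0.23·170 + 2.9·1.2) / 3.13 = 13.6 mg/L.
Travel time t = 1.48e+04 m / 0.57 m/s = 2.596e+04 s = 0.3005 d.
C = 13.6·exp(−0.28·0.3005) = 13.6·0.9193 = 12.51 mg/L.

12.5 mg/L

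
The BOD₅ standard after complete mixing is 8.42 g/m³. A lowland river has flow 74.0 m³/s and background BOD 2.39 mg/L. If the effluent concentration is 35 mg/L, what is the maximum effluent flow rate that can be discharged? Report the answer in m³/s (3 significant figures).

Mass balance at complete mixing: C_std·(Q_w + Q_r) = Q_w·C_e + Q_r·C_b.
Rearranging, Q_w = Q_r·(C_std − C_b)/(C_e − C_std) = 74.0·(8.42 − 2.39) / (35 − 8.42) = 16.79 m³/s.

16.8 m³/s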